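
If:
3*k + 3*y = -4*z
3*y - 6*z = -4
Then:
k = 4/3 - 10*z/3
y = 2*z - 4/3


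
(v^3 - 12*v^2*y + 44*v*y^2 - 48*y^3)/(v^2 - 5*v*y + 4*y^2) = (-v^2 + 8*v*y - 12*y^2)/(-v + y)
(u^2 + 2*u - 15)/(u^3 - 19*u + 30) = 1/(u - 2)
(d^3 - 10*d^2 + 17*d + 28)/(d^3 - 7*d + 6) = (d^3 - 10*d^2 + 17*d + 28)/(d^3 - 7*d + 6)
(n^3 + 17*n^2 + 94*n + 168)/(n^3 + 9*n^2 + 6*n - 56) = (n + 6)/(n - 2)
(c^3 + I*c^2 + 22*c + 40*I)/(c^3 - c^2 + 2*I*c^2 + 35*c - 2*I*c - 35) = (c^2 + 6*I*c - 8)/(c^2 + c*(-1 + 7*I) - 7*I)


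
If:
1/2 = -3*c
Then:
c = -1/6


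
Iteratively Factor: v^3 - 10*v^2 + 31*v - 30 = (v - 3)*(v^2 - 7*v + 10) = (v - 5)*(v - 3)*(v - 2)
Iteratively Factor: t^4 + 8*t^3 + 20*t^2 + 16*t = (t + 2)*(t^3 + 6*t^2 + 8*t) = (t + 2)^2*(t^2 + 4*t) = t*(t + 2)^2*(t + 4)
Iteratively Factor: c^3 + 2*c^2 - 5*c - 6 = (c - 2)*(c^2 + 4*c + 3) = (c - 2)*(c + 3)*(c + 1)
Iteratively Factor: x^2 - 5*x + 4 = (x - 4)*(x - 1)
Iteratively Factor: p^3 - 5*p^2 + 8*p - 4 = (p - 1)*(p^2 - 4*p + 4) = (p - 2)*(p - 1)*(p - 2)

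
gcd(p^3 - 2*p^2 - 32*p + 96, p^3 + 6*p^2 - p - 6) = p + 6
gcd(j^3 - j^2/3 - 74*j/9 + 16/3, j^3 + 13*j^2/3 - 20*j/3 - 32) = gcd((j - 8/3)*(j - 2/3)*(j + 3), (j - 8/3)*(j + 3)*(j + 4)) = j^2 + j/3 - 8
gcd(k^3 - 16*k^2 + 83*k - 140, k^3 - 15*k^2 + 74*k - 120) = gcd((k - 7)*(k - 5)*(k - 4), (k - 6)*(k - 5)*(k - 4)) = k^2 - 9*k + 20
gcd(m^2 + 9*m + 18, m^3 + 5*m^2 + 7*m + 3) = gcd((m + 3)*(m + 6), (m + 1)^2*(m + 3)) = m + 3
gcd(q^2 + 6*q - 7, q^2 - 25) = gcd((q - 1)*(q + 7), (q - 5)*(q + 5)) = 1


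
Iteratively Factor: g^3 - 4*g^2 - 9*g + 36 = (g + 3)*(g^2 - 7*g + 12) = (g - 4)*(g + 3)*(g - 3)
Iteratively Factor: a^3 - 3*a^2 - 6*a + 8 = (a - 4)*(a^2 + a - 2) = (a - 4)*(a + 2)*(a - 1)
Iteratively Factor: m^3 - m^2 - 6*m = (m - 3)*(m^2 + 2*m) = m*(m - 3)*(m + 2)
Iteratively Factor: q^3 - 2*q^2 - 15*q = (q + 3)*(q^2 - 5*q) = q*(q + 3)*(q - 5)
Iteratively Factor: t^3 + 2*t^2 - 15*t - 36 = (t + 3)*(t^2 - t - 12) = (t - 4)*(t + 3)*(t + 3)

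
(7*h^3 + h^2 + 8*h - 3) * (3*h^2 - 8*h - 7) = 21*h^5 - 53*h^4 - 33*h^3 - 80*h^2 - 32*h + 21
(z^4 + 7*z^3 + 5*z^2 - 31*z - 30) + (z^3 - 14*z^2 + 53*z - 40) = z^4 + 8*z^3 - 9*z^2 + 22*z - 70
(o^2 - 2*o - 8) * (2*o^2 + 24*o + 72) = 2*o^4 + 20*o^3 + 8*o^2 - 336*o - 576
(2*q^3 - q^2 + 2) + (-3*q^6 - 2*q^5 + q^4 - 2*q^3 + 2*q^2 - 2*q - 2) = -3*q^6 - 2*q^5 + q^4 + q^2 - 2*q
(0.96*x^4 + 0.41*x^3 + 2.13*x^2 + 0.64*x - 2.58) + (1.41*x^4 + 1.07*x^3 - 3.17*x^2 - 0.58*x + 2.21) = 2.37*x^4 + 1.48*x^3 - 1.04*x^2 + 0.0600000000000001*x - 0.37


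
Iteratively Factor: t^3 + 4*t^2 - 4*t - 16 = (t + 2)*(t^2 + 2*t - 8) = (t - 2)*(t + 2)*(t + 4)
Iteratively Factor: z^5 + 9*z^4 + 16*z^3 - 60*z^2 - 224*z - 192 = (z - 3)*(z^4 + 12*z^3 + 52*z^2 + 96*z + 64) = (z - 3)*(z + 4)*(z^3 + 8*z^2 + 20*z + 16) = (z - 3)*(z + 2)*(z + 4)*(z^2 + 6*z + 8) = (z - 3)*(z + 2)^2*(z + 4)*(z + 4)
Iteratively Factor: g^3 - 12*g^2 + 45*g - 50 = (g - 5)*(g^2 - 7*g + 10) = (g - 5)^2*(g - 2)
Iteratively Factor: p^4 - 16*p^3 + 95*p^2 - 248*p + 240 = (p - 3)*(p^3 - 13*p^2 + 56*p - 80) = (p - 4)*(p - 3)*(p^2 - 9*p + 20) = (p - 4)^2*(p - 3)*(p - 5)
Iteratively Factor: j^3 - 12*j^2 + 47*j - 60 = (j - 4)*(j^2 - 8*j + 15) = (j - 4)*(j - 3)*(j - 5)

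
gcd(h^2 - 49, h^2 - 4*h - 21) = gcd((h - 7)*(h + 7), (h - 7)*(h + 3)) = h - 7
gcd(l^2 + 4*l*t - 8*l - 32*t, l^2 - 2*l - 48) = l - 8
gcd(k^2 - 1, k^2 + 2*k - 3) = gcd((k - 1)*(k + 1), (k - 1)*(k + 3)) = k - 1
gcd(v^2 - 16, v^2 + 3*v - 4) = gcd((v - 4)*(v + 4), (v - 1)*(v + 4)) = v + 4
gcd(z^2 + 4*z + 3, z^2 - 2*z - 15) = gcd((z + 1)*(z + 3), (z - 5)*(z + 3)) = z + 3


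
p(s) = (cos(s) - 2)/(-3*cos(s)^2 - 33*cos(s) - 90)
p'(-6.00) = 0.00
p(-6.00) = 0.01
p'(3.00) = 0.01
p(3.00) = 0.05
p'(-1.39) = -0.02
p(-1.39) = 0.02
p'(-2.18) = -0.02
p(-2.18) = 0.04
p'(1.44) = 0.02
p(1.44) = 0.02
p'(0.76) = 0.01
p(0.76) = 0.01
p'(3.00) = 0.01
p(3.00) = 0.05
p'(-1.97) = -0.02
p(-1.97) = 0.03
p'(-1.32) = -0.02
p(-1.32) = 0.02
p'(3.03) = 0.00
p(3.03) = 0.05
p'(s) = (-6*sin(s)*cos(s) - 33*sin(s))*(cos(s) - 2)/(-3*cos(s)^2 - 33*cos(s) - 90)^2 - sin(s)/(-3*cos(s)^2 - 33*cos(s) - 90) = (sin(s)^2 + 4*cos(s) + 51)*sin(s)/(3*(cos(s)^2 + 11*cos(s) + 30)^2)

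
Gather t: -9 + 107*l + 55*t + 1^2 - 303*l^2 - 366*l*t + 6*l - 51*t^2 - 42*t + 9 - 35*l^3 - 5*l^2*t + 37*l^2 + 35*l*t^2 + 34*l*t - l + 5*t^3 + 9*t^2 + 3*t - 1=-35*l^3 - 266*l^2 + 112*l + 5*t^3 + t^2*(35*l - 42) + t*(-5*l^2 - 332*l + 16)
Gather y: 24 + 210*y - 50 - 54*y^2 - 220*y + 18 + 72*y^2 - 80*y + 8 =18*y^2 - 90*y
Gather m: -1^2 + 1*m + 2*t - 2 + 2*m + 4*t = 3*m + 6*t - 3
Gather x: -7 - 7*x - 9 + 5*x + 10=-2*x - 6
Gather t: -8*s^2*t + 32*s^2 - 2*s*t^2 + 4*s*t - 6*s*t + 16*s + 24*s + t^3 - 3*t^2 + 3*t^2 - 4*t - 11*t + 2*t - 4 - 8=32*s^2 - 2*s*t^2 + 40*s + t^3 + t*(-8*s^2 - 2*s - 13) - 12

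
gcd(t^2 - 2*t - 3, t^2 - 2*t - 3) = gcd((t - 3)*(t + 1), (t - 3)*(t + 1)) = t^2 - 2*t - 3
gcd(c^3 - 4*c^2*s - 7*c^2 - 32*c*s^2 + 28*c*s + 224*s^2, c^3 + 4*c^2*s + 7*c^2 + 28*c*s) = c + 4*s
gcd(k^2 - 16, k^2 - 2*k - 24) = k + 4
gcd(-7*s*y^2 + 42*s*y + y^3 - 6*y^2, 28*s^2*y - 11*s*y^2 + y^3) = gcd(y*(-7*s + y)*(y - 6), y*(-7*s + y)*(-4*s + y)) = -7*s*y + y^2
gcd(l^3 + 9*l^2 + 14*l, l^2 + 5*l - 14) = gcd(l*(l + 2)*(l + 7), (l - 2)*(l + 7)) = l + 7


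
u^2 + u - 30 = (u - 5)*(u + 6)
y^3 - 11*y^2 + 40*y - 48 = (y - 4)^2*(y - 3)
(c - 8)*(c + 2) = c^2 - 6*c - 16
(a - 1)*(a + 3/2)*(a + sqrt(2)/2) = a^3 + a^2/2 + sqrt(2)*a^2/2 - 3*a/2 + sqrt(2)*a/4 - 3*sqrt(2)/4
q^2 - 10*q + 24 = (q - 6)*(q - 4)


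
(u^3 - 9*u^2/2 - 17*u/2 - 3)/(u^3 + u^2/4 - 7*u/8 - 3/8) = 4*(u^2 - 5*u - 6)/(4*u^2 - u - 3)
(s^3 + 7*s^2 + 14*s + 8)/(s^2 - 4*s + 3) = (s^3 + 7*s^2 + 14*s + 8)/(s^2 - 4*s + 3)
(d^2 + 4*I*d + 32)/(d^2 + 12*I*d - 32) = (d - 4*I)/(d + 4*I)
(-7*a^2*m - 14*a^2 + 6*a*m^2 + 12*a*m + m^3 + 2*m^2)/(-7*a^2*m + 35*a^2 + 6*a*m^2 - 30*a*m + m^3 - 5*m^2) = (m + 2)/(m - 5)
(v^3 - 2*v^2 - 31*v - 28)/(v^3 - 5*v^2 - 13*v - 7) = (v + 4)/(v + 1)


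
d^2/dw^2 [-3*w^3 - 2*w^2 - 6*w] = -18*w - 4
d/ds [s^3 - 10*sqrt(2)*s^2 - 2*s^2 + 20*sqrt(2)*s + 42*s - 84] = 3*s^2 - 20*sqrt(2)*s - 4*s + 20*sqrt(2) + 42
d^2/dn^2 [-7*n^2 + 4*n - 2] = -14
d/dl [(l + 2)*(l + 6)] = 2*l + 8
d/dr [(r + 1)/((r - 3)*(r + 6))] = (-r^2 - 2*r - 21)/(r^4 + 6*r^3 - 27*r^2 - 108*r + 324)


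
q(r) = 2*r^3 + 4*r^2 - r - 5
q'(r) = 6*r^2 + 8*r - 1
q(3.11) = 90.74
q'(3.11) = 81.91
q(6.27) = 638.97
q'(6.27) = 285.04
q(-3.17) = -25.34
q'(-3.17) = 33.93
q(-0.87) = -2.42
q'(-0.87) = -3.42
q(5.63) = 473.06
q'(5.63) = 234.22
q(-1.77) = -1.79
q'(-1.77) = 3.64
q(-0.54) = -3.61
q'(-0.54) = -3.57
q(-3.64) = -44.82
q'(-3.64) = 49.38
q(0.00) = -5.00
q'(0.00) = -1.00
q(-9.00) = -1130.00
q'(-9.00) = 413.00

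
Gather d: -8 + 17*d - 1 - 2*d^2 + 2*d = -2*d^2 + 19*d - 9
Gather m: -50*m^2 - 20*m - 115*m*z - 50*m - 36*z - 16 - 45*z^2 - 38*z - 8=-50*m^2 + m*(-115*z - 70) - 45*z^2 - 74*z - 24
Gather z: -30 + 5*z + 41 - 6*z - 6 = 5 - z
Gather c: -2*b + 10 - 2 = 8 - 2*b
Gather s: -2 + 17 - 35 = -20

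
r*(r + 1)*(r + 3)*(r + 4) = r^4 + 8*r^3 + 19*r^2 + 12*r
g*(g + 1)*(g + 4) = g^3 + 5*g^2 + 4*g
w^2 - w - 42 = (w - 7)*(w + 6)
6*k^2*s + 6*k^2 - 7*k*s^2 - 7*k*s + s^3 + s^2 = (-6*k + s)*(-k + s)*(s + 1)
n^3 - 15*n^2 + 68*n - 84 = (n - 7)*(n - 6)*(n - 2)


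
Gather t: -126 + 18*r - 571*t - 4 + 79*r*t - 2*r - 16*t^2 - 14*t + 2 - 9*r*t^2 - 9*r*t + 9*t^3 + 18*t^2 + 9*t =16*r + 9*t^3 + t^2*(2 - 9*r) + t*(70*r - 576) - 128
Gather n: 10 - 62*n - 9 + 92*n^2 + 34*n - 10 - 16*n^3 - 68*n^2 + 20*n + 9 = -16*n^3 + 24*n^2 - 8*n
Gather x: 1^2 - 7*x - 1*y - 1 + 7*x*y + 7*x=7*x*y - y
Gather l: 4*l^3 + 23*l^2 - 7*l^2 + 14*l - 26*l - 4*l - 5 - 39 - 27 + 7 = 4*l^3 + 16*l^2 - 16*l - 64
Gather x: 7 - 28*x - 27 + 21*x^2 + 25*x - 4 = 21*x^2 - 3*x - 24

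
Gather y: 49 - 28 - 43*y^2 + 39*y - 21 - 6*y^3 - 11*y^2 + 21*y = -6*y^3 - 54*y^2 + 60*y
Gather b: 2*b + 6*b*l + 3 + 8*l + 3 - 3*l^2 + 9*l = b*(6*l + 2) - 3*l^2 + 17*l + 6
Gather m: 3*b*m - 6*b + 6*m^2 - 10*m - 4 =-6*b + 6*m^2 + m*(3*b - 10) - 4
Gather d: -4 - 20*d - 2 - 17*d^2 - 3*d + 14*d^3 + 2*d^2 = 14*d^3 - 15*d^2 - 23*d - 6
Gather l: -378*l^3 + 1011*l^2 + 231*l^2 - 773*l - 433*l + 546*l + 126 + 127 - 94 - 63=-378*l^3 + 1242*l^2 - 660*l + 96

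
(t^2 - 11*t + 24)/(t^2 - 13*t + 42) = (t^2 - 11*t + 24)/(t^2 - 13*t + 42)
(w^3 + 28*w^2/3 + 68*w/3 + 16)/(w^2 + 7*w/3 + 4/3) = (w^2 + 8*w + 12)/(w + 1)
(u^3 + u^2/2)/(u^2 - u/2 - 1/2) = u^2/(u - 1)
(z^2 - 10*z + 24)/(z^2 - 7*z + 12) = (z - 6)/(z - 3)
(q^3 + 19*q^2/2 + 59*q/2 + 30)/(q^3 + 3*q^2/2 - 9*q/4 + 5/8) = 4*(q^2 + 7*q + 12)/(4*q^2 - 4*q + 1)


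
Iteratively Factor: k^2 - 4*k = (k - 4)*(k)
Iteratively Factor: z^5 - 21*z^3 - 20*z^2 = (z + 4)*(z^4 - 4*z^3 - 5*z^2) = (z - 5)*(z + 4)*(z^3 + z^2) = (z - 5)*(z + 1)*(z + 4)*(z^2) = z*(z - 5)*(z + 1)*(z + 4)*(z)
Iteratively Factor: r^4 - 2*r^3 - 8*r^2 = (r + 2)*(r^3 - 4*r^2) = (r - 4)*(r + 2)*(r^2) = r*(r - 4)*(r + 2)*(r)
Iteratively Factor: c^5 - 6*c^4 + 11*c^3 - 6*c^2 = (c - 1)*(c^4 - 5*c^3 + 6*c^2) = c*(c - 1)*(c^3 - 5*c^2 + 6*c) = c^2*(c - 1)*(c^2 - 5*c + 6) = c^2*(c - 3)*(c - 1)*(c - 2)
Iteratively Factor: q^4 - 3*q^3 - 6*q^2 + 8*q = (q - 4)*(q^3 + q^2 - 2*q) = (q - 4)*(q + 2)*(q^2 - q) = q*(q - 4)*(q + 2)*(q - 1)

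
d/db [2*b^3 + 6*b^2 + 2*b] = 6*b^2 + 12*b + 2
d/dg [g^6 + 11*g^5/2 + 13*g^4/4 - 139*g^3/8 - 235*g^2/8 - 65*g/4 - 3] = 6*g^5 + 55*g^4/2 + 13*g^3 - 417*g^2/8 - 235*g/4 - 65/4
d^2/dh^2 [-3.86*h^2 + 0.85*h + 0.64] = -7.72000000000000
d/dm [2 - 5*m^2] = -10*m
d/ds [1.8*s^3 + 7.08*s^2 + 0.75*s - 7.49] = 5.4*s^2 + 14.16*s + 0.75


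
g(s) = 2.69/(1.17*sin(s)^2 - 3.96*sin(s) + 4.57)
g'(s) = 2.69*(-2.34*sin(s)*cos(s) + 3.96*cos(s))/(1.17*sin(s)^2 - 3.96*sin(s) + 4.57)^2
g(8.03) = 1.49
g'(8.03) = -0.24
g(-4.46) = 1.47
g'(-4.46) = -0.34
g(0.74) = 1.11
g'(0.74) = 0.80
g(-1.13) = 0.30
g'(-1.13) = 0.08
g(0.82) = 1.17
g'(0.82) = 0.78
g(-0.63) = 0.37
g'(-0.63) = 0.22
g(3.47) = 0.45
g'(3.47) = -0.34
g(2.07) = 1.35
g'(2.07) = -0.62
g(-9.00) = 0.42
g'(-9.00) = -0.29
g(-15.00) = 0.35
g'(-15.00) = -0.19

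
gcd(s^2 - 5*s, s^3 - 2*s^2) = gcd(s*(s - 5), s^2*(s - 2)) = s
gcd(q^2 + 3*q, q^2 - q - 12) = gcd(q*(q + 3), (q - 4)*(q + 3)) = q + 3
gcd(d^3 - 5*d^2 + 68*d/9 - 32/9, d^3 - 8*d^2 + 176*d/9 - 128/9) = d^2 - 4*d + 32/9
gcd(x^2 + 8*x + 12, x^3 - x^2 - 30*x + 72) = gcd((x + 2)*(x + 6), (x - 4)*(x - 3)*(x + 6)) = x + 6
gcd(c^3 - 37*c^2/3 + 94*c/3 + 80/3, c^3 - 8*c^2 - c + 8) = c - 8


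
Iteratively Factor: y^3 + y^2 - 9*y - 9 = (y + 1)*(y^2 - 9) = (y - 3)*(y + 1)*(y + 3)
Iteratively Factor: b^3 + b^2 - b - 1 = (b - 1)*(b^2 + 2*b + 1) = (b - 1)*(b + 1)*(b + 1)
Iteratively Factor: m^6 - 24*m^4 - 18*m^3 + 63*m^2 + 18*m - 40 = (m - 5)*(m^5 + 5*m^4 + m^3 - 13*m^2 - 2*m + 8) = (m - 5)*(m - 1)*(m^4 + 6*m^3 + 7*m^2 - 6*m - 8) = (m - 5)*(m - 1)*(m + 1)*(m^3 + 5*m^2 + 2*m - 8) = (m - 5)*(m - 1)*(m + 1)*(m + 4)*(m^2 + m - 2) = (m - 5)*(m - 1)^2*(m + 1)*(m + 4)*(m + 2)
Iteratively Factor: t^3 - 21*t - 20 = (t - 5)*(t^2 + 5*t + 4) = (t - 5)*(t + 1)*(t + 4)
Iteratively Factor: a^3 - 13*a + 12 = (a + 4)*(a^2 - 4*a + 3) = (a - 3)*(a + 4)*(a - 1)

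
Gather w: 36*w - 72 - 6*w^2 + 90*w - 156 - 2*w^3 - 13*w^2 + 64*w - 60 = -2*w^3 - 19*w^2 + 190*w - 288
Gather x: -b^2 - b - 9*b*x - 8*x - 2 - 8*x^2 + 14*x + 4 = -b^2 - b - 8*x^2 + x*(6 - 9*b) + 2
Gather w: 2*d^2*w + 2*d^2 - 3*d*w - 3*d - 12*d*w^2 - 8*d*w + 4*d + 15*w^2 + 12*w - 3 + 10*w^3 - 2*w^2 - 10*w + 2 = 2*d^2 + d + 10*w^3 + w^2*(13 - 12*d) + w*(2*d^2 - 11*d + 2) - 1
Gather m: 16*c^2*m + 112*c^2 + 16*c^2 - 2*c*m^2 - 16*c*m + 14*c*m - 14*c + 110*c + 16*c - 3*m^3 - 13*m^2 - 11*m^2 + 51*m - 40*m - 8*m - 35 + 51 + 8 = 128*c^2 + 112*c - 3*m^3 + m^2*(-2*c - 24) + m*(16*c^2 - 2*c + 3) + 24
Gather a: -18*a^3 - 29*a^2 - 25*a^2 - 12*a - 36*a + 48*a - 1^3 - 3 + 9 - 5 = -18*a^3 - 54*a^2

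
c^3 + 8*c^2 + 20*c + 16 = (c + 2)^2*(c + 4)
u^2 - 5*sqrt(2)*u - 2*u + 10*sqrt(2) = (u - 2)*(u - 5*sqrt(2))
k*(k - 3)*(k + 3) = k^3 - 9*k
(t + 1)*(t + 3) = t^2 + 4*t + 3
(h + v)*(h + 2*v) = h^2 + 3*h*v + 2*v^2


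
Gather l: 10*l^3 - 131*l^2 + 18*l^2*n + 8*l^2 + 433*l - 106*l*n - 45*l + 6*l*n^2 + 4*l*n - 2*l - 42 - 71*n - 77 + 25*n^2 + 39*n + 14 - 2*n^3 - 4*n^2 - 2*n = 10*l^3 + l^2*(18*n - 123) + l*(6*n^2 - 102*n + 386) - 2*n^3 + 21*n^2 - 34*n - 105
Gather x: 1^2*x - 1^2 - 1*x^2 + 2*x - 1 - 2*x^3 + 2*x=-2*x^3 - x^2 + 5*x - 2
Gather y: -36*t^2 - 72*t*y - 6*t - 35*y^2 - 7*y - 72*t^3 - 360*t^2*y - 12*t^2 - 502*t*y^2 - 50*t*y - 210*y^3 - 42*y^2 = -72*t^3 - 48*t^2 - 6*t - 210*y^3 + y^2*(-502*t - 77) + y*(-360*t^2 - 122*t - 7)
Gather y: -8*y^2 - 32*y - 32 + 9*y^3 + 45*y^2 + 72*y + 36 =9*y^3 + 37*y^2 + 40*y + 4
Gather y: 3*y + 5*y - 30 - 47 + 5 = 8*y - 72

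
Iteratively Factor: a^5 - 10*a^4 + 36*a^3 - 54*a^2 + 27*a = (a - 3)*(a^4 - 7*a^3 + 15*a^2 - 9*a) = a*(a - 3)*(a^3 - 7*a^2 + 15*a - 9) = a*(a - 3)^2*(a^2 - 4*a + 3) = a*(a - 3)^3*(a - 1)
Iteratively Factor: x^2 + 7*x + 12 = (x + 4)*(x + 3)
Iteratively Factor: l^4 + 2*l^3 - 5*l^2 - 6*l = (l + 1)*(l^3 + l^2 - 6*l) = l*(l + 1)*(l^2 + l - 6) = l*(l + 1)*(l + 3)*(l - 2)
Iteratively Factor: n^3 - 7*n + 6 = (n - 2)*(n^2 + 2*n - 3) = (n - 2)*(n - 1)*(n + 3)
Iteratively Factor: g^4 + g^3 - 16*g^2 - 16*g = (g + 4)*(g^3 - 3*g^2 - 4*g) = g*(g + 4)*(g^2 - 3*g - 4) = g*(g - 4)*(g + 4)*(g + 1)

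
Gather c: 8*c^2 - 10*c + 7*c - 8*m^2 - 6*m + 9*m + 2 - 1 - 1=8*c^2 - 3*c - 8*m^2 + 3*m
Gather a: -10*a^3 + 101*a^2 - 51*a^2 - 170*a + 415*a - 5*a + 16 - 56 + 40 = -10*a^3 + 50*a^2 + 240*a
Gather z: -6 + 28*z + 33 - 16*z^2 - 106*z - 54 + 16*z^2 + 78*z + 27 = 0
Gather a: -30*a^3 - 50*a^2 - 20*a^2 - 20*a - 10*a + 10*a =-30*a^3 - 70*a^2 - 20*a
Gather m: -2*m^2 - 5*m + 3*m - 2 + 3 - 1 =-2*m^2 - 2*m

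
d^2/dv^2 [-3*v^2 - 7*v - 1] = -6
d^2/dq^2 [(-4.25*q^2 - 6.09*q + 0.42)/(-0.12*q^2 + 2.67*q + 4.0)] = (2.898792*q^3 + 12.203712*q^2 + 18.346608*q - 0.473876000000005)/(0.001728*q^6 - 0.115344*q^5 + 2.393604*q^4 - 11.344563*q^3 - 79.7868*q^2 - 128.16*q - 64.0)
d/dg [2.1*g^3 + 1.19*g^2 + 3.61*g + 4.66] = 6.3*g^2 + 2.38*g + 3.61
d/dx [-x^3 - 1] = -3*x^2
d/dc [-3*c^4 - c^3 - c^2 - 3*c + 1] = -12*c^3 - 3*c^2 - 2*c - 3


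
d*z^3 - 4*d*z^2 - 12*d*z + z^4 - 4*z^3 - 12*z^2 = z*(d + z)*(z - 6)*(z + 2)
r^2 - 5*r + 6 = (r - 3)*(r - 2)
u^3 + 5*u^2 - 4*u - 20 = (u - 2)*(u + 2)*(u + 5)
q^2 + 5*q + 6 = (q + 2)*(q + 3)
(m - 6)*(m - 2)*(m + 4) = m^3 - 4*m^2 - 20*m + 48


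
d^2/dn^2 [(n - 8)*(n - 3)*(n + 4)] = 6*n - 14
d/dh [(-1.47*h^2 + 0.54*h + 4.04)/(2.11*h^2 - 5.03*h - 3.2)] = (6.2547*h^2 - 7.6408*h + 18.5932)/(4.4521*h^4 - 21.2266*h^3 + 11.7969*h^2 + 32.192*h + 10.24)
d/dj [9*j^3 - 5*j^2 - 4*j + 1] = 27*j^2 - 10*j - 4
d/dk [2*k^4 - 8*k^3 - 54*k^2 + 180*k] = 8*k^3 - 24*k^2 - 108*k + 180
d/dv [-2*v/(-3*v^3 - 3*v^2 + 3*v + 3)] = 2*(-2*v^2 + v - 1)/(3*(v^5 + v^4 - 2*v^3 - 2*v^2 + v + 1))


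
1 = 1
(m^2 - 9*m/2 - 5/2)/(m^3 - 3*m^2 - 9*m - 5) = (m + 1/2)/(m^2 + 2*m + 1)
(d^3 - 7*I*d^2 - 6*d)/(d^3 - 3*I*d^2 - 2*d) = (d - 6*I)/(d - 2*I)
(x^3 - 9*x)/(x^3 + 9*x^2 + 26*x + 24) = x*(x - 3)/(x^2 + 6*x + 8)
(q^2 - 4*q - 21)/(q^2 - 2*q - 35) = (q + 3)/(q + 5)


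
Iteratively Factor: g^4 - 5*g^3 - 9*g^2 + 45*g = (g)*(g^3 - 5*g^2 - 9*g + 45) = g*(g + 3)*(g^2 - 8*g + 15) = g*(g - 5)*(g + 3)*(g - 3)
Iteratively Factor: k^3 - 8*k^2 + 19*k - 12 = (k - 3)*(k^2 - 5*k + 4) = (k - 4)*(k - 3)*(k - 1)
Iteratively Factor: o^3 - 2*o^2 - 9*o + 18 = (o - 2)*(o^2 - 9) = (o - 2)*(o + 3)*(o - 3)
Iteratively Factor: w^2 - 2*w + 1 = (w - 1)*(w - 1)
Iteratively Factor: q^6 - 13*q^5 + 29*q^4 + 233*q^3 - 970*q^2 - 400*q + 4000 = (q + 4)*(q^5 - 17*q^4 + 97*q^3 - 155*q^2 - 350*q + 1000) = (q - 5)*(q + 4)*(q^4 - 12*q^3 + 37*q^2 + 30*q - 200) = (q - 5)^2*(q + 4)*(q^3 - 7*q^2 + 2*q + 40) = (q - 5)^2*(q - 4)*(q + 4)*(q^2 - 3*q - 10) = (q - 5)^3*(q - 4)*(q + 4)*(q + 2)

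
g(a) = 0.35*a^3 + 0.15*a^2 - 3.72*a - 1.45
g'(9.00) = 84.03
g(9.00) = 232.37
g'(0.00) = -3.72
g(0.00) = -1.45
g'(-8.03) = 61.58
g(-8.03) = -143.13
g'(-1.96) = -0.27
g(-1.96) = 3.78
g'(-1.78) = -0.93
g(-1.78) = 3.67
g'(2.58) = 4.04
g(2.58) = -4.04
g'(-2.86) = 4.01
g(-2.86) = 2.23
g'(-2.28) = 1.05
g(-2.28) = 3.66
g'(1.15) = -1.99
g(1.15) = -5.00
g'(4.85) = 22.43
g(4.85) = 23.97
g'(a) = 1.05*a^2 + 0.3*a - 3.72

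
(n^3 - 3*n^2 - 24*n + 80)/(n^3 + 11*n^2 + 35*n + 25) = (n^2 - 8*n + 16)/(n^2 + 6*n + 5)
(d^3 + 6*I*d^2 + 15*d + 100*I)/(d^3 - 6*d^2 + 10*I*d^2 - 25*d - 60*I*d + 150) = (d - 4*I)/(d - 6)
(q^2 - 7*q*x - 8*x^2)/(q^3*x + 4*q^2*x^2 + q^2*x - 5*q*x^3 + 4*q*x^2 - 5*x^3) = (q^2 - 7*q*x - 8*x^2)/(x*(q^3 + 4*q^2*x + q^2 - 5*q*x^2 + 4*q*x - 5*x^2))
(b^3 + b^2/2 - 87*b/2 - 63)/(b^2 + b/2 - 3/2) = (b^2 - b - 42)/(b - 1)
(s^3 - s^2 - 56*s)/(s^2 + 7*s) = s - 8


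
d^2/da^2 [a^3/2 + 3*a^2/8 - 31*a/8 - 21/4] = 3*a + 3/4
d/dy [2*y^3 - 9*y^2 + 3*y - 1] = 6*y^2 - 18*y + 3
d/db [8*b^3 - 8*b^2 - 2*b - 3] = 24*b^2 - 16*b - 2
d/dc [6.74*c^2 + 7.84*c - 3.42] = 13.48*c + 7.84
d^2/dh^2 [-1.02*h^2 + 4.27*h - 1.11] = -2.04000000000000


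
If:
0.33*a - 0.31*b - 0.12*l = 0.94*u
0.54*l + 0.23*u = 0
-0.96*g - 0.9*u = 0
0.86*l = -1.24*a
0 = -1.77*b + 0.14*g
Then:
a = 0.00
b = 0.00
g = 0.00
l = 0.00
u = 0.00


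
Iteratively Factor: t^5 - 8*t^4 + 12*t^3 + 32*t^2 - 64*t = (t + 2)*(t^4 - 10*t^3 + 32*t^2 - 32*t) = t*(t + 2)*(t^3 - 10*t^2 + 32*t - 32) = t*(t - 4)*(t + 2)*(t^2 - 6*t + 8) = t*(t - 4)*(t - 2)*(t + 2)*(t - 4)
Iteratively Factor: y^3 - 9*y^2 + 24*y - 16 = (y - 4)*(y^2 - 5*y + 4) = (y - 4)*(y - 1)*(y - 4)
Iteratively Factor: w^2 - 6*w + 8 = (w - 2)*(w - 4)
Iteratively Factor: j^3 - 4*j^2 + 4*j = (j - 2)*(j^2 - 2*j) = j*(j - 2)*(j - 2)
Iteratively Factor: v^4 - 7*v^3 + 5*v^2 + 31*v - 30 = (v - 1)*(v^3 - 6*v^2 - v + 30) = (v - 1)*(v + 2)*(v^2 - 8*v + 15) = (v - 5)*(v - 1)*(v + 2)*(v - 3)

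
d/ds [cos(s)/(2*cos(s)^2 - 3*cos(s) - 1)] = (cos(2*s) + 2)*sin(s)/(3*cos(s) - cos(2*s))^2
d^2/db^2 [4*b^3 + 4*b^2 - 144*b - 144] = 24*b + 8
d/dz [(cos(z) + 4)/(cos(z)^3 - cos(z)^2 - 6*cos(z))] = (-13*cos(z) + 11*cos(2*z) + cos(3*z) - 37)*sin(z)/(2*(sin(z)^2 + cos(z) + 5)^2*cos(z)^2)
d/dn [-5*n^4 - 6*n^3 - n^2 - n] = -20*n^3 - 18*n^2 - 2*n - 1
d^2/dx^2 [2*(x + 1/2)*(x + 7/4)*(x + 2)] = 12*x + 17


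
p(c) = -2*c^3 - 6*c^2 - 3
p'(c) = -6*c^2 - 12*c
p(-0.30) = -3.49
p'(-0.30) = 3.06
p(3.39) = -149.87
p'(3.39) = -109.63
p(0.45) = -4.40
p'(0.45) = -6.62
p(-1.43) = -9.42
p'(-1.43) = 4.89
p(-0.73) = -5.42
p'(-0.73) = 5.56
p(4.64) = -331.97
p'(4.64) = -184.86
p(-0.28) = -3.43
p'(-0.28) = 2.89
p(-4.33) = 46.87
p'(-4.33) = -60.53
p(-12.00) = 2589.00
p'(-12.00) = -720.00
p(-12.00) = 2589.00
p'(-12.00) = -720.00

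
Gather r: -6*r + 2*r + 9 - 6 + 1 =4 - 4*r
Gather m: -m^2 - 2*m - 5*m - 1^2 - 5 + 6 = -m^2 - 7*m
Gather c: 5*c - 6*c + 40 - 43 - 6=-c - 9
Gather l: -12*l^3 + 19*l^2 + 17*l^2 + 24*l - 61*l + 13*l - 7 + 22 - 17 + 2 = -12*l^3 + 36*l^2 - 24*l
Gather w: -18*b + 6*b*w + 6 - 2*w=-18*b + w*(6*b - 2) + 6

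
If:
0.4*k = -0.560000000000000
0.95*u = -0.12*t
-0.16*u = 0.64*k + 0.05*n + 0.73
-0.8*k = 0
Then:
No Solution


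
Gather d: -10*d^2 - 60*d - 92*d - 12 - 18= -10*d^2 - 152*d - 30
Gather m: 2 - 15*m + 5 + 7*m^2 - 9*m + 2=7*m^2 - 24*m + 9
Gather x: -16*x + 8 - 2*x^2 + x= -2*x^2 - 15*x + 8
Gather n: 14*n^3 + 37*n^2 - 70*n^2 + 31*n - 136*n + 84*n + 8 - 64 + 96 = 14*n^3 - 33*n^2 - 21*n + 40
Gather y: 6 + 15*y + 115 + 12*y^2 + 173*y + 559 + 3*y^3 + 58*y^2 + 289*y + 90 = 3*y^3 + 70*y^2 + 477*y + 770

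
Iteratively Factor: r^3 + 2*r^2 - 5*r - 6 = (r - 2)*(r^2 + 4*r + 3) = (r - 2)*(r + 3)*(r + 1)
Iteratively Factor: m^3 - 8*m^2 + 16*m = (m - 4)*(m^2 - 4*m) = m*(m - 4)*(m - 4)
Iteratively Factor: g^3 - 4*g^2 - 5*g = (g - 5)*(g^2 + g) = g*(g - 5)*(g + 1)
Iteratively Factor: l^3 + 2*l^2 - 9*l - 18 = (l + 3)*(l^2 - l - 6) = (l - 3)*(l + 3)*(l + 2)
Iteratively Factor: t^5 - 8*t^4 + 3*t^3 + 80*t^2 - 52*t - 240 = (t - 3)*(t^4 - 5*t^3 - 12*t^2 + 44*t + 80) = (t - 5)*(t - 3)*(t^3 - 12*t - 16) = (t - 5)*(t - 4)*(t - 3)*(t^2 + 4*t + 4) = (t - 5)*(t - 4)*(t - 3)*(t + 2)*(t + 2)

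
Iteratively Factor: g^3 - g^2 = (g)*(g^2 - g) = g*(g - 1)*(g)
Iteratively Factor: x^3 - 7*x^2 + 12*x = (x - 4)*(x^2 - 3*x) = x*(x - 4)*(x - 3)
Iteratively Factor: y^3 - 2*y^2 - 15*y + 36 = (y + 4)*(y^2 - 6*y + 9) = (y - 3)*(y + 4)*(y - 3)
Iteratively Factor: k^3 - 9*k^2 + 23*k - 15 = (k - 3)*(k^2 - 6*k + 5) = (k - 5)*(k - 3)*(k - 1)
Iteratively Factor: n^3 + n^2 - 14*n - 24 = (n + 3)*(n^2 - 2*n - 8) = (n + 2)*(n + 3)*(n - 4)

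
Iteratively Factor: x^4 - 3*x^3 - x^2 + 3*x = (x - 3)*(x^3 - x) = (x - 3)*(x - 1)*(x^2 + x) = x*(x - 3)*(x - 1)*(x + 1)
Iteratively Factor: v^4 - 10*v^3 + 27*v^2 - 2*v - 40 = (v - 4)*(v^3 - 6*v^2 + 3*v + 10) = (v - 5)*(v - 4)*(v^2 - v - 2) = (v - 5)*(v - 4)*(v + 1)*(v - 2)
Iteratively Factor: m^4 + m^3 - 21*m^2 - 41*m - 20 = (m + 1)*(m^3 - 21*m - 20) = (m - 5)*(m + 1)*(m^2 + 5*m + 4) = (m - 5)*(m + 1)^2*(m + 4)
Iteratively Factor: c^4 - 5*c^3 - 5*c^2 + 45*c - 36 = (c - 3)*(c^3 - 2*c^2 - 11*c + 12) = (c - 3)*(c + 3)*(c^2 - 5*c + 4) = (c - 3)*(c - 1)*(c + 3)*(c - 4)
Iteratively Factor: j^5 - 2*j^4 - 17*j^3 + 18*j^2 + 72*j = (j + 2)*(j^4 - 4*j^3 - 9*j^2 + 36*j) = (j - 3)*(j + 2)*(j^3 - j^2 - 12*j) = j*(j - 3)*(j + 2)*(j^2 - j - 12) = j*(j - 3)*(j + 2)*(j + 3)*(j - 4)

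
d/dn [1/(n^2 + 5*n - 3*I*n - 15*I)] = (-2*n - 5 + 3*I)/(n^2 + 5*n - 3*I*n - 15*I)^2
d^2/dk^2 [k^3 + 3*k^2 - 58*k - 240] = 6*k + 6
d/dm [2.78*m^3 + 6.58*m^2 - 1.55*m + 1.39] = 8.34*m^2 + 13.16*m - 1.55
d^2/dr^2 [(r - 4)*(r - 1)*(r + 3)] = 6*r - 4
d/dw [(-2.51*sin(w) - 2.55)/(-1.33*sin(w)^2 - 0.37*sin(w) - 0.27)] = (-6.783*sin(w) + 1.66915*cos(2*w) - 1.93495)*cos(w)/(1.33*sin(w)^2 + 0.37*sin(w) + 0.27)^2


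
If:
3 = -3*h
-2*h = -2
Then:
No Solution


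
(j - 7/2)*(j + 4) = j^2 + j/2 - 14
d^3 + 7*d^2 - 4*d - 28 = (d - 2)*(d + 2)*(d + 7)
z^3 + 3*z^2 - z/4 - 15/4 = (z - 1)*(z + 3/2)*(z + 5/2)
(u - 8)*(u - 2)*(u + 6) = u^3 - 4*u^2 - 44*u + 96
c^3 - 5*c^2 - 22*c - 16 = (c - 8)*(c + 1)*(c + 2)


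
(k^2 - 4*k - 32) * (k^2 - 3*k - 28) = k^4 - 7*k^3 - 48*k^2 + 208*k + 896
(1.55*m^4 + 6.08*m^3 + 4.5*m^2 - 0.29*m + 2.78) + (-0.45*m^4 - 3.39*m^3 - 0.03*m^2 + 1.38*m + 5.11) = 1.1*m^4 + 2.69*m^3 + 4.47*m^2 + 1.09*m + 7.89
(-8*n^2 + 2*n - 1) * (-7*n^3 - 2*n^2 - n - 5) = 56*n^5 + 2*n^4 + 11*n^3 + 40*n^2 - 9*n + 5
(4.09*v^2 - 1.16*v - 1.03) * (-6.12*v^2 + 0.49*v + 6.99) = -25.0308*v^4 + 9.1033*v^3 + 34.3243*v^2 - 8.6131*v - 7.1997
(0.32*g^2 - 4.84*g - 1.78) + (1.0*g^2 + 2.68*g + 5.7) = 1.32*g^2 - 2.16*g + 3.92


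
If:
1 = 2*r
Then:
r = 1/2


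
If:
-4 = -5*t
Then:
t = 4/5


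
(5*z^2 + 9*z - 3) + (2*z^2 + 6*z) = 7*z^2 + 15*z - 3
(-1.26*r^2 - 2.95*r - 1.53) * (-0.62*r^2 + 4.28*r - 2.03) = 0.7812*r^4 - 3.5638*r^3 - 9.1196*r^2 - 0.559900000000001*r + 3.1059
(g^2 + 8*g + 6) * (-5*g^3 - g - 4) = -5*g^5 - 40*g^4 - 31*g^3 - 12*g^2 - 38*g - 24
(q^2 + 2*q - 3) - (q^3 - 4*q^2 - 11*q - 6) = -q^3 + 5*q^2 + 13*q + 3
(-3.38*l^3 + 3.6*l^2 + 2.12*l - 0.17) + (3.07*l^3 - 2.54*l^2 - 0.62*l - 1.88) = -0.31*l^3 + 1.06*l^2 + 1.5*l - 2.05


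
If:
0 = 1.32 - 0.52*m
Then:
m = 2.54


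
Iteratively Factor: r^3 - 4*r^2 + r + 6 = (r - 3)*(r^2 - r - 2) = (r - 3)*(r + 1)*(r - 2)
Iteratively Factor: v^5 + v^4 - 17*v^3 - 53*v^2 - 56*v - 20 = (v - 5)*(v^4 + 6*v^3 + 13*v^2 + 12*v + 4) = (v - 5)*(v + 2)*(v^3 + 4*v^2 + 5*v + 2) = (v - 5)*(v + 1)*(v + 2)*(v^2 + 3*v + 2) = (v - 5)*(v + 1)*(v + 2)^2*(v + 1)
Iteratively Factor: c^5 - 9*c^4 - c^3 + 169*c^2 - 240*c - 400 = (c - 5)*(c^4 - 4*c^3 - 21*c^2 + 64*c + 80) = (c - 5)^2*(c^3 + c^2 - 16*c - 16) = (c - 5)^2*(c - 4)*(c^2 + 5*c + 4) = (c - 5)^2*(c - 4)*(c + 1)*(c + 4)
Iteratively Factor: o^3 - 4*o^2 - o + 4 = (o - 1)*(o^2 - 3*o - 4) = (o - 1)*(o + 1)*(o - 4)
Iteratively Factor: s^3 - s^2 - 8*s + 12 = (s - 2)*(s^2 + s - 6) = (s - 2)^2*(s + 3)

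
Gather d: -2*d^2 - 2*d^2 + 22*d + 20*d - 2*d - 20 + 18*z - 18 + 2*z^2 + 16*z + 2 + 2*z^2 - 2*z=-4*d^2 + 40*d + 4*z^2 + 32*z - 36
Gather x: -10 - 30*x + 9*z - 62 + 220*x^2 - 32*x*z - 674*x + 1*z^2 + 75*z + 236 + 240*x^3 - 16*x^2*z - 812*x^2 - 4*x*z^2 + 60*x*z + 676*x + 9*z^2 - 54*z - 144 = 240*x^3 + x^2*(-16*z - 592) + x*(-4*z^2 + 28*z - 28) + 10*z^2 + 30*z + 20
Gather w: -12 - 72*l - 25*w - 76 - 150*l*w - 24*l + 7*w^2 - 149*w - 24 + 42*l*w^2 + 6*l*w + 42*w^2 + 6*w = -96*l + w^2*(42*l + 49) + w*(-144*l - 168) - 112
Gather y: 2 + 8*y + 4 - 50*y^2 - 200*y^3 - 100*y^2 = -200*y^3 - 150*y^2 + 8*y + 6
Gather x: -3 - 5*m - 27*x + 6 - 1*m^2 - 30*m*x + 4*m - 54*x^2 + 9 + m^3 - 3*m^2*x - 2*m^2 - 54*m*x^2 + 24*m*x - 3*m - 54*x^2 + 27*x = m^3 - 3*m^2 - 4*m + x^2*(-54*m - 108) + x*(-3*m^2 - 6*m) + 12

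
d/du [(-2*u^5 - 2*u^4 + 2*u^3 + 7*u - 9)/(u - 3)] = 2*(-4*u^5 + 12*u^4 + 14*u^3 - 9*u^2 - 6)/(u^2 - 6*u + 9)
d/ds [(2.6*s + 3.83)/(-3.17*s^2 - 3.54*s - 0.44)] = (8.242*s^2 + 24.2822*s + 12.4142)/(10.0489*s^4 + 22.4436*s^3 + 15.3212*s^2 + 3.1152*s + 0.1936)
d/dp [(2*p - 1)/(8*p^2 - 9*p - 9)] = (-16*p^2 + 16*p - 27)/(64*p^4 - 144*p^3 - 63*p^2 + 162*p + 81)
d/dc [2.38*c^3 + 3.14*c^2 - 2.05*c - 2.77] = 7.14*c^2 + 6.28*c - 2.05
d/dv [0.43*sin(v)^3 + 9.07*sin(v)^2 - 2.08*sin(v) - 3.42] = (1.29*sin(v)^2 + 18.14*sin(v) - 2.08)*cos(v)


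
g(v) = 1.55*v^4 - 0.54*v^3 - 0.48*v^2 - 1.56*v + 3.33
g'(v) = 6.2*v^3 - 1.62*v^2 - 0.96*v - 1.56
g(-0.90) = 5.76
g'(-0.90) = -6.53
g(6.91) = 3325.28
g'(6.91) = 1960.08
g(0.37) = 2.69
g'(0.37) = -1.82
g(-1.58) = 16.39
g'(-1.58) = -28.54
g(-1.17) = 8.27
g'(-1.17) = -12.58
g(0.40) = 2.63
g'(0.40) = -1.81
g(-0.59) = 4.38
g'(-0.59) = -2.83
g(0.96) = 2.23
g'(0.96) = 1.51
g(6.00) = 1868.85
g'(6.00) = 1273.56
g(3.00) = 105.30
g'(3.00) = 148.38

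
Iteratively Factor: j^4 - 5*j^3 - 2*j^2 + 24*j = (j)*(j^3 - 5*j^2 - 2*j + 24) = j*(j - 4)*(j^2 - j - 6) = j*(j - 4)*(j + 2)*(j - 3)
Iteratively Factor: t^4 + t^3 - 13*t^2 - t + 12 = (t + 1)*(t^3 - 13*t + 12) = (t - 3)*(t + 1)*(t^2 + 3*t - 4) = (t - 3)*(t + 1)*(t + 4)*(t - 1)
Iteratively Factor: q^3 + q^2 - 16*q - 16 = (q + 1)*(q^2 - 16) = (q - 4)*(q + 1)*(q + 4)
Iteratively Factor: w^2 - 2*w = (w - 2)*(w)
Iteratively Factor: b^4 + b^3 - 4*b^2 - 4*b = (b + 2)*(b^3 - b^2 - 2*b) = b*(b + 2)*(b^2 - b - 2) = b*(b - 2)*(b + 2)*(b + 1)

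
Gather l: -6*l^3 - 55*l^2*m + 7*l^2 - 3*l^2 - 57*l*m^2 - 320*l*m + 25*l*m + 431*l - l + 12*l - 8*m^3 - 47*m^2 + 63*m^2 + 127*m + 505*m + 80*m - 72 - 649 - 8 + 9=-6*l^3 + l^2*(4 - 55*m) + l*(-57*m^2 - 295*m + 442) - 8*m^3 + 16*m^2 + 712*m - 720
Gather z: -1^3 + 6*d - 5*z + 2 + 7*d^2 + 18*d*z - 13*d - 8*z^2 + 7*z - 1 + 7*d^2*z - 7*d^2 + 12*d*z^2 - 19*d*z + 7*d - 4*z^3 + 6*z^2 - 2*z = -4*z^3 + z^2*(12*d - 2) + z*(7*d^2 - d)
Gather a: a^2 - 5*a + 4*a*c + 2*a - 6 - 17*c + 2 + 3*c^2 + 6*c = a^2 + a*(4*c - 3) + 3*c^2 - 11*c - 4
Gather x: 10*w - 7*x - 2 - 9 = 10*w - 7*x - 11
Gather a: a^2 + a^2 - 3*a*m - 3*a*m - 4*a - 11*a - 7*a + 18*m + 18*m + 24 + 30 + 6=2*a^2 + a*(-6*m - 22) + 36*m + 60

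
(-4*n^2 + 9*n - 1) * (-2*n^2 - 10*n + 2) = 8*n^4 + 22*n^3 - 96*n^2 + 28*n - 2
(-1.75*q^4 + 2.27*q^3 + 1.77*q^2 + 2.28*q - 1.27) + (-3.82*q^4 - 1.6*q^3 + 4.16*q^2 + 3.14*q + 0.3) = -5.57*q^4 + 0.67*q^3 + 5.93*q^2 + 5.42*q - 0.97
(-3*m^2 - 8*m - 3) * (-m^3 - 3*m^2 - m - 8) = 3*m^5 + 17*m^4 + 30*m^3 + 41*m^2 + 67*m + 24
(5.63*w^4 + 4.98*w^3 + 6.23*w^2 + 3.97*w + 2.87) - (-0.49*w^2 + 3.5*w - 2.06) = 5.63*w^4 + 4.98*w^3 + 6.72*w^2 + 0.47*w + 4.93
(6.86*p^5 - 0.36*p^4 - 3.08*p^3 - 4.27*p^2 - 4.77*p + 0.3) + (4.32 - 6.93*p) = 6.86*p^5 - 0.36*p^4 - 3.08*p^3 - 4.27*p^2 - 11.7*p + 4.62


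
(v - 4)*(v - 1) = v^2 - 5*v + 4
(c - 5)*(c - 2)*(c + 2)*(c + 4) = c^4 - c^3 - 24*c^2 + 4*c + 80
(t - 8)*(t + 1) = t^2 - 7*t - 8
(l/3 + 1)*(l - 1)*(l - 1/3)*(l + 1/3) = l^4/3 + 2*l^3/3 - 28*l^2/27 - 2*l/27 + 1/9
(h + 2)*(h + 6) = h^2 + 8*h + 12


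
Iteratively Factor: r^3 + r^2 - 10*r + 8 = (r + 4)*(r^2 - 3*r + 2) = (r - 2)*(r + 4)*(r - 1)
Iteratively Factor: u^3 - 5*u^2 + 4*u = (u - 4)*(u^2 - u) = u*(u - 4)*(u - 1)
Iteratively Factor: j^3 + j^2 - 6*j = (j - 2)*(j^2 + 3*j) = j*(j - 2)*(j + 3)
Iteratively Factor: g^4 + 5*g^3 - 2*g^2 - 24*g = (g + 3)*(g^3 + 2*g^2 - 8*g) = (g + 3)*(g + 4)*(g^2 - 2*g) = g*(g + 3)*(g + 4)*(g - 2)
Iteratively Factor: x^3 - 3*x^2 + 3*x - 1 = (x - 1)*(x^2 - 2*x + 1) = (x - 1)^2*(x - 1)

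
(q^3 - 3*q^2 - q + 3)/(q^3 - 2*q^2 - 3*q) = (q - 1)/q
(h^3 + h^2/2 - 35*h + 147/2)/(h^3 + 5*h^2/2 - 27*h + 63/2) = (2*h - 7)/(2*h - 3)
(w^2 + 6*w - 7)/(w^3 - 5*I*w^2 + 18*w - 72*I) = (w^2 + 6*w - 7)/(w^3 - 5*I*w^2 + 18*w - 72*I)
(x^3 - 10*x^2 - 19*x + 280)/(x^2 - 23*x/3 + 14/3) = 3*(x^2 - 3*x - 40)/(3*x - 2)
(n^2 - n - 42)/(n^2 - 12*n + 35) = (n + 6)/(n - 5)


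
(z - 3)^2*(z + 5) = z^3 - z^2 - 21*z + 45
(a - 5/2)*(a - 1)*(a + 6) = a^3 + 5*a^2/2 - 37*a/2 + 15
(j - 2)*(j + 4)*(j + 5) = j^3 + 7*j^2 + 2*j - 40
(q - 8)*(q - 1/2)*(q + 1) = q^3 - 15*q^2/2 - 9*q/2 + 4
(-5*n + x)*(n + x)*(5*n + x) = -25*n^3 - 25*n^2*x + n*x^2 + x^3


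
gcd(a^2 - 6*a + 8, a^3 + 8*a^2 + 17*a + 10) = 1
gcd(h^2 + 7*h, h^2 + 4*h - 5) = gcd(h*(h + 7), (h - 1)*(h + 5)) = 1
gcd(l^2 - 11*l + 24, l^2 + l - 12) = l - 3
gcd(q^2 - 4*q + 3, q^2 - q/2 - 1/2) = q - 1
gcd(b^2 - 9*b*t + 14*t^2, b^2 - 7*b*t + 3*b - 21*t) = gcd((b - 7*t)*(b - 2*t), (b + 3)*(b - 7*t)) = -b + 7*t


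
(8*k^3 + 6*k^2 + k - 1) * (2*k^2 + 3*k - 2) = 16*k^5 + 36*k^4 + 4*k^3 - 11*k^2 - 5*k + 2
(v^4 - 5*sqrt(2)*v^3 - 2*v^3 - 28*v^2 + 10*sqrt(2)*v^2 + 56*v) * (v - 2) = v^5 - 5*sqrt(2)*v^4 - 4*v^4 - 24*v^3 + 20*sqrt(2)*v^3 - 20*sqrt(2)*v^2 + 112*v^2 - 112*v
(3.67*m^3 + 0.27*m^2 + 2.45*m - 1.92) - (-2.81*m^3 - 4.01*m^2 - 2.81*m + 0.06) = 6.48*m^3 + 4.28*m^2 + 5.26*m - 1.98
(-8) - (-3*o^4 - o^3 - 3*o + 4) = 3*o^4 + o^3 + 3*o - 12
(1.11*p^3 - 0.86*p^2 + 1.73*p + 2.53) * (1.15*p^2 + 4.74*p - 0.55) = 1.2765*p^5 + 4.2724*p^4 - 2.6974*p^3 + 11.5827*p^2 + 11.0407*p - 1.3915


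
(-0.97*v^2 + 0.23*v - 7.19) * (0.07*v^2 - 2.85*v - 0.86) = -0.0679*v^4 + 2.7806*v^3 - 0.3246*v^2 + 20.2937*v + 6.1834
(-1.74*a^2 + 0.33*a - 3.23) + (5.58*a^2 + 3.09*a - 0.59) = 3.84*a^2 + 3.42*a - 3.82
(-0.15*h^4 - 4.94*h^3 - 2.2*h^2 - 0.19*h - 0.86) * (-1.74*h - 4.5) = 0.261*h^5 + 9.2706*h^4 + 26.058*h^3 + 10.2306*h^2 + 2.3514*h + 3.87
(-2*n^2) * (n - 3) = -2*n^3 + 6*n^2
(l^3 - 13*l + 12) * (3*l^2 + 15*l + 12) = 3*l^5 + 15*l^4 - 27*l^3 - 159*l^2 + 24*l + 144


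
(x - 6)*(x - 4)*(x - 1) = x^3 - 11*x^2 + 34*x - 24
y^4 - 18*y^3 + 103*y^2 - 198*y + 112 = (y - 8)*(y - 7)*(y - 2)*(y - 1)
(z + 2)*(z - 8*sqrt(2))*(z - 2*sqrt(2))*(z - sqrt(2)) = z^4 - 11*sqrt(2)*z^3 + 2*z^3 - 22*sqrt(2)*z^2 + 52*z^2 - 32*sqrt(2)*z + 104*z - 64*sqrt(2)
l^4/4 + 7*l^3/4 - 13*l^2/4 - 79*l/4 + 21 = (l/4 + 1)*(l - 3)*(l - 1)*(l + 7)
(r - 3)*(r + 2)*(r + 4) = r^3 + 3*r^2 - 10*r - 24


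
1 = 1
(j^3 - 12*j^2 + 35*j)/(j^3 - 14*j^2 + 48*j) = (j^2 - 12*j + 35)/(j^2 - 14*j + 48)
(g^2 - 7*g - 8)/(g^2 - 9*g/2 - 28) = 2*(g + 1)/(2*g + 7)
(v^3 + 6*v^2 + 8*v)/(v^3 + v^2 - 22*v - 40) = v/(v - 5)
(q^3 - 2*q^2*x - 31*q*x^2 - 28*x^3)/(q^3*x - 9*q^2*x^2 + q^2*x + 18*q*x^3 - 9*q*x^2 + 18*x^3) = (q^3 - 2*q^2*x - 31*q*x^2 - 28*x^3)/(x*(q^3 - 9*q^2*x + q^2 + 18*q*x^2 - 9*q*x + 18*x^2))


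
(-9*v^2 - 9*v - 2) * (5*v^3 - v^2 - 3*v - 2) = -45*v^5 - 36*v^4 + 26*v^3 + 47*v^2 + 24*v + 4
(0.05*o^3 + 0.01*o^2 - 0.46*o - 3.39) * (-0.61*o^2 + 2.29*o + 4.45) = -0.0305*o^5 + 0.1084*o^4 + 0.526*o^3 + 1.059*o^2 - 9.8101*o - 15.0855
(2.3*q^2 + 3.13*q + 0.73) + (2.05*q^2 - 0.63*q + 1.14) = 4.35*q^2 + 2.5*q + 1.87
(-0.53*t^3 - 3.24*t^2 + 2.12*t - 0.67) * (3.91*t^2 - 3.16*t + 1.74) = -2.0723*t^5 - 10.9936*t^4 + 17.6054*t^3 - 14.9565*t^2 + 5.806*t - 1.1658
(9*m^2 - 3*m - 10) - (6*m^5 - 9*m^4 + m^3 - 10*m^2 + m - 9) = -6*m^5 + 9*m^4 - m^3 + 19*m^2 - 4*m - 1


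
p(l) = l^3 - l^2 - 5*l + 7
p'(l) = 3*l^2 - 2*l - 5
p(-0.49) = 9.09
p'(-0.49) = -3.30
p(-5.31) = -144.37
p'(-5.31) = 90.21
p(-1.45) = 9.10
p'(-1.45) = 4.21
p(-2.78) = -8.31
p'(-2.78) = 23.75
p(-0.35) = 8.58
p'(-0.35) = -3.93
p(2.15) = 1.57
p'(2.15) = 4.57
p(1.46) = 0.68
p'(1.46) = -1.53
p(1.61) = 0.53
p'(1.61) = -0.44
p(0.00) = 7.00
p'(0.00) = -5.00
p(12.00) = 1531.00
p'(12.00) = 403.00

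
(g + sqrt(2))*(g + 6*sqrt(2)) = g^2 + 7*sqrt(2)*g + 12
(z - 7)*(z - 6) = z^2 - 13*z + 42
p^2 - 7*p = p*(p - 7)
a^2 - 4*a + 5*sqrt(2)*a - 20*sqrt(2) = (a - 4)*(a + 5*sqrt(2))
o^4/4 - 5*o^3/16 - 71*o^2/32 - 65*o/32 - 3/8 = (o/4 + 1/4)*(o - 4)*(o + 1/4)*(o + 3/2)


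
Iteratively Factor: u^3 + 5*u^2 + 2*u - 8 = (u + 2)*(u^2 + 3*u - 4) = (u - 1)*(u + 2)*(u + 4)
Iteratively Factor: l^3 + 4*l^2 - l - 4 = (l - 1)*(l^2 + 5*l + 4) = (l - 1)*(l + 1)*(l + 4)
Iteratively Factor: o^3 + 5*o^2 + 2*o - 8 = (o + 2)*(o^2 + 3*o - 4) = (o + 2)*(o + 4)*(o - 1)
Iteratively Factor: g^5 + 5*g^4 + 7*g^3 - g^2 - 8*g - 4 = (g + 2)*(g^4 + 3*g^3 + g^2 - 3*g - 2) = (g + 1)*(g + 2)*(g^3 + 2*g^2 - g - 2) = (g + 1)*(g + 2)^2*(g^2 - 1) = (g - 1)*(g + 1)*(g + 2)^2*(g + 1)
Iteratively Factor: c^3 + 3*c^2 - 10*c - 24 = (c + 2)*(c^2 + c - 12) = (c - 3)*(c + 2)*(c + 4)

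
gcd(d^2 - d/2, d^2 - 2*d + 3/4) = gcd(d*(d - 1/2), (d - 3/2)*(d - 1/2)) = d - 1/2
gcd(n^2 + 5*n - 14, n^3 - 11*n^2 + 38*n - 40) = n - 2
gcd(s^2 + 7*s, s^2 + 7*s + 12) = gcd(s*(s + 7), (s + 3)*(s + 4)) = 1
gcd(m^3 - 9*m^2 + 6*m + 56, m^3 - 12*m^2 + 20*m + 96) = m + 2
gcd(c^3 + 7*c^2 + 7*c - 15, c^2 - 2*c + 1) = c - 1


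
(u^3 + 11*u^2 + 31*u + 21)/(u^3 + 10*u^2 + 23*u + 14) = (u + 3)/(u + 2)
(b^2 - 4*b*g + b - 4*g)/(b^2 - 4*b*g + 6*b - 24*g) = (b + 1)/(b + 6)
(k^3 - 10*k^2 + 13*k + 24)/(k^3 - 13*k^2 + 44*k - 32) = (k^2 - 2*k - 3)/(k^2 - 5*k + 4)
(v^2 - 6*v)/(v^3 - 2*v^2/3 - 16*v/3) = 3*(6 - v)/(-3*v^2 + 2*v + 16)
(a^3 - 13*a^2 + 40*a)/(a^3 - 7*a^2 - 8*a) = (a - 5)/(a + 1)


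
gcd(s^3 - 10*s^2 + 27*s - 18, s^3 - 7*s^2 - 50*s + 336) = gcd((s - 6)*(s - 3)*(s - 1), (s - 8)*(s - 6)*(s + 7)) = s - 6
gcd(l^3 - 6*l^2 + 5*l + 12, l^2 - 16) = l - 4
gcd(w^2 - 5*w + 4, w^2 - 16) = w - 4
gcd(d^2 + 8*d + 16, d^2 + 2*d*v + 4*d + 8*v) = d + 4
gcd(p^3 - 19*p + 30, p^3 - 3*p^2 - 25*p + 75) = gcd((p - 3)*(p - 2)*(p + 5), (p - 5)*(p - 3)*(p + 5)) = p^2 + 2*p - 15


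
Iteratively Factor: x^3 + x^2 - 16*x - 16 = (x + 4)*(x^2 - 3*x - 4) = (x + 1)*(x + 4)*(x - 4)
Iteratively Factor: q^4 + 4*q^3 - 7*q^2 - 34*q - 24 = (q + 4)*(q^3 - 7*q - 6) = (q + 2)*(q + 4)*(q^2 - 2*q - 3) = (q - 3)*(q + 2)*(q + 4)*(q + 1)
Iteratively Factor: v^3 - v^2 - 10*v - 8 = (v + 1)*(v^2 - 2*v - 8) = (v - 4)*(v + 1)*(v + 2)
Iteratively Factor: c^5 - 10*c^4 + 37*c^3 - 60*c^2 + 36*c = (c - 2)*(c^4 - 8*c^3 + 21*c^2 - 18*c) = c*(c - 2)*(c^3 - 8*c^2 + 21*c - 18) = c*(c - 3)*(c - 2)*(c^2 - 5*c + 6) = c*(c - 3)^2*(c - 2)*(c - 2)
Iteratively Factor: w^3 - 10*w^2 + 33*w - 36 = (w - 3)*(w^2 - 7*w + 12) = (w - 3)^2*(w - 4)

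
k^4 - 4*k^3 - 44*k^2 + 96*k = k*(k - 8)*(k - 2)*(k + 6)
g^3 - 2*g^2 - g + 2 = (g - 2)*(g - 1)*(g + 1)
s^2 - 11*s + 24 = (s - 8)*(s - 3)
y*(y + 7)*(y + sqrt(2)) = y^3 + sqrt(2)*y^2 + 7*y^2 + 7*sqrt(2)*y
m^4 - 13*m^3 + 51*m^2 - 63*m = m*(m - 7)*(m - 3)^2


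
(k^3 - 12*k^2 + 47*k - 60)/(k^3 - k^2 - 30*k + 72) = (k - 5)/(k + 6)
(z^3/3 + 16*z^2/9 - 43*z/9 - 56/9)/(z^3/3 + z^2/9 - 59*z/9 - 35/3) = (3*z^3 + 16*z^2 - 43*z - 56)/(3*z^3 + z^2 - 59*z - 105)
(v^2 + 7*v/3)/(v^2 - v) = (v + 7/3)/(v - 1)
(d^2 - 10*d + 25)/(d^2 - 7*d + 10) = (d - 5)/(d - 2)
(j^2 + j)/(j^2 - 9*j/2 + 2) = 2*j*(j + 1)/(2*j^2 - 9*j + 4)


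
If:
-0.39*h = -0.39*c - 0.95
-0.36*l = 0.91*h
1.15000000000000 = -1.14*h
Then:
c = -3.44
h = -1.01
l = 2.55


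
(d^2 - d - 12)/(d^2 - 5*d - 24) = (d - 4)/(d - 8)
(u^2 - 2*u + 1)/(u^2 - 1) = (u - 1)/(u + 1)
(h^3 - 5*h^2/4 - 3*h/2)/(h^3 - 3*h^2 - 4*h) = (-4*h^2 + 5*h + 6)/(4*(-h^2 + 3*h + 4))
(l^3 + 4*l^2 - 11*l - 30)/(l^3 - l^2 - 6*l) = (l + 5)/l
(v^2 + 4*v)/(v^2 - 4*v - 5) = v*(v + 4)/(v^2 - 4*v - 5)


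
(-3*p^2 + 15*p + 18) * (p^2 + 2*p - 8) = -3*p^4 + 9*p^3 + 72*p^2 - 84*p - 144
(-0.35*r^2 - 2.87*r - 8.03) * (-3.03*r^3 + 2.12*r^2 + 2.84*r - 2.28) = 1.0605*r^5 + 7.9541*r^4 + 17.2525*r^3 - 24.3764*r^2 - 16.2616*r + 18.3084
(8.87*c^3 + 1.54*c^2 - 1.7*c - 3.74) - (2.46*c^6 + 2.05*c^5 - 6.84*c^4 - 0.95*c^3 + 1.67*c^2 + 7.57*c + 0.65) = -2.46*c^6 - 2.05*c^5 + 6.84*c^4 + 9.82*c^3 - 0.13*c^2 - 9.27*c - 4.39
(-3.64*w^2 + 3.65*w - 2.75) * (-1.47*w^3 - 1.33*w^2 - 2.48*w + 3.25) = 5.3508*w^5 - 0.524299999999999*w^4 + 8.2152*w^3 - 17.2245*w^2 + 18.6825*w - 8.9375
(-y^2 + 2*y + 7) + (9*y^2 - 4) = 8*y^2 + 2*y + 3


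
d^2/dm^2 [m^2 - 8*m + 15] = 2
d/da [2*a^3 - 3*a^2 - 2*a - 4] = 6*a^2 - 6*a - 2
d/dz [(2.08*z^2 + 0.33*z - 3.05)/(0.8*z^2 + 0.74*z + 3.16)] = (1.2752*z^2 + 18.0256*z + 3.2998)/(0.64*z^4 + 1.184*z^3 + 5.6036*z^2 + 4.6768*z + 9.9856)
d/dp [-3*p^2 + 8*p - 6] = 8 - 6*p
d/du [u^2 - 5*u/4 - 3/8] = 2*u - 5/4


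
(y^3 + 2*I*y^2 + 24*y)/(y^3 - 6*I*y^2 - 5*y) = (y^2 + 2*I*y + 24)/(y^2 - 6*I*y - 5)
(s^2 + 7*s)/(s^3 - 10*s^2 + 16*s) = (s + 7)/(s^2 - 10*s + 16)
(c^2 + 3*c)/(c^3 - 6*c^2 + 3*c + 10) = c*(c + 3)/(c^3 - 6*c^2 + 3*c + 10)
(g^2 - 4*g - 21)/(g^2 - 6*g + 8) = (g^2 - 4*g - 21)/(g^2 - 6*g + 8)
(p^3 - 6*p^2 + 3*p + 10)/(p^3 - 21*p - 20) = (p - 2)/(p + 4)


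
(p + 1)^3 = p^3 + 3*p^2 + 3*p + 1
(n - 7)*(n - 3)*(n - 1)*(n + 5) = n^4 - 6*n^3 - 24*n^2 + 134*n - 105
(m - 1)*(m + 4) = m^2 + 3*m - 4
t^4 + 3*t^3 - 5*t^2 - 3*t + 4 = (t - 1)^2*(t + 1)*(t + 4)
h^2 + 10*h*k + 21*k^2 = (h + 3*k)*(h + 7*k)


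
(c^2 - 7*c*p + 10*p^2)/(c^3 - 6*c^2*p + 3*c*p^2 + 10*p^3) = 1/(c + p)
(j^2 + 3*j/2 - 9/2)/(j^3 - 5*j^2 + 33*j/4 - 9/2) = 2*(j + 3)/(2*j^2 - 7*j + 6)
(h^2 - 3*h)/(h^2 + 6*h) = (h - 3)/(h + 6)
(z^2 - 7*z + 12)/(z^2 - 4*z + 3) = (z - 4)/(z - 1)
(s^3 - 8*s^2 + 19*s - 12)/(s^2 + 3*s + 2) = (s^3 - 8*s^2 + 19*s - 12)/(s^2 + 3*s + 2)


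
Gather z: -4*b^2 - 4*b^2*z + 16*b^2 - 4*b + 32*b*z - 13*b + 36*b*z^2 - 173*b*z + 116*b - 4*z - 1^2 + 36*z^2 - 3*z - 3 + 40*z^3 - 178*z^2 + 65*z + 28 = 12*b^2 + 99*b + 40*z^3 + z^2*(36*b - 142) + z*(-4*b^2 - 141*b + 58) + 24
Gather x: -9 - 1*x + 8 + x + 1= 0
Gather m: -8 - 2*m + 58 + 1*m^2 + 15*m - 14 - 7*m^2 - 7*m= -6*m^2 + 6*m + 36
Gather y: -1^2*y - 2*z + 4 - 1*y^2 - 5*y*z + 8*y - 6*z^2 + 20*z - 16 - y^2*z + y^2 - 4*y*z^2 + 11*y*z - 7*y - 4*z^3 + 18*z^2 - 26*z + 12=-y^2*z + y*(-4*z^2 + 6*z) - 4*z^3 + 12*z^2 - 8*z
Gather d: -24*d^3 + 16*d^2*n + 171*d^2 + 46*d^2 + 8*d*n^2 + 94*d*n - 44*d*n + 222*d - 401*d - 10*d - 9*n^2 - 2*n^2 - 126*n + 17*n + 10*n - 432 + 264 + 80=-24*d^3 + d^2*(16*n + 217) + d*(8*n^2 + 50*n - 189) - 11*n^2 - 99*n - 88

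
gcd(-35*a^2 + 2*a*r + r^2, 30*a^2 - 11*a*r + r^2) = -5*a + r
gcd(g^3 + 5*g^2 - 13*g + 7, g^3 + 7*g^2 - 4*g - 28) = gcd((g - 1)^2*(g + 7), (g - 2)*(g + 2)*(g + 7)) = g + 7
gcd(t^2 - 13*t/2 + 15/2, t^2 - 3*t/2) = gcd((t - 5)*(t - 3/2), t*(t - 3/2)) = t - 3/2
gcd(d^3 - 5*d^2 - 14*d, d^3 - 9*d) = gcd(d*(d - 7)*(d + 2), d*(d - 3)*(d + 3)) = d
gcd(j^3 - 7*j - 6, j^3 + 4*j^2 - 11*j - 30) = j^2 - j - 6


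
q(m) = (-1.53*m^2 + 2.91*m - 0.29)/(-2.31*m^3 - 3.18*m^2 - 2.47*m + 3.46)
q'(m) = (2.91 - 3.06*m)/(-2.31*m^3 - 3.18*m^2 - 2.47*m + 3.46) + (-1.53*m^2 + 2.91*m - 0.29)*(6.93*m^2 + 6.36*m + 2.47)/(-2.31*m^3 - 3.18*m^2 - 2.47*m + 3.46)^2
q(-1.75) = -0.97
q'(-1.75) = -0.37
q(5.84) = 0.06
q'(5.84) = -0.00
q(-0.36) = -0.38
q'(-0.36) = 0.89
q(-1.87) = -0.92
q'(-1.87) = -0.41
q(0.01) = -0.08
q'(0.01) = 0.78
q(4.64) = 0.06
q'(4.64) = -0.00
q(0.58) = 1.74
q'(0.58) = 31.41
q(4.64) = 0.06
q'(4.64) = -0.00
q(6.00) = 0.06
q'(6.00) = -0.00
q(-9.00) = -0.10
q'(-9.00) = -0.02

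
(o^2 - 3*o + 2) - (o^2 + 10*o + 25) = -13*o - 23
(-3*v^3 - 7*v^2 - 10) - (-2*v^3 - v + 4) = -v^3 - 7*v^2 + v - 14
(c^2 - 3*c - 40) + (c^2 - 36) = 2*c^2 - 3*c - 76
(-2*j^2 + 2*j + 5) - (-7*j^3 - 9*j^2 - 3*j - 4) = 7*j^3 + 7*j^2 + 5*j + 9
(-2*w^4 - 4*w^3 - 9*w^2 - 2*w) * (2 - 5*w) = 10*w^5 + 16*w^4 + 37*w^3 - 8*w^2 - 4*w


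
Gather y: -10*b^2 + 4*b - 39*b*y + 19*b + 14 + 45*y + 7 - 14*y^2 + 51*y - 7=-10*b^2 + 23*b - 14*y^2 + y*(96 - 39*b) + 14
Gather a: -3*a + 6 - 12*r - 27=-3*a - 12*r - 21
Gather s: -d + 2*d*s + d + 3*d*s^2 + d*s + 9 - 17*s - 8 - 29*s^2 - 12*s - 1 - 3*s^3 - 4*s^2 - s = -3*s^3 + s^2*(3*d - 33) + s*(3*d - 30)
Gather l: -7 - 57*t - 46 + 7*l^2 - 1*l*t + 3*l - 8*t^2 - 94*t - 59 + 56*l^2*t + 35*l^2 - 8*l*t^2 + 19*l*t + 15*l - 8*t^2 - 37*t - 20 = l^2*(56*t + 42) + l*(-8*t^2 + 18*t + 18) - 16*t^2 - 188*t - 132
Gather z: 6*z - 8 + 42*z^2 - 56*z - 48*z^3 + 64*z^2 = -48*z^3 + 106*z^2 - 50*z - 8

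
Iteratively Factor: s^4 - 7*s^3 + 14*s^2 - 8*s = (s - 4)*(s^3 - 3*s^2 + 2*s) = (s - 4)*(s - 2)*(s^2 - s) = (s - 4)*(s - 2)*(s - 1)*(s)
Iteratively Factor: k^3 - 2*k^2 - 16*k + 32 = (k + 4)*(k^2 - 6*k + 8) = (k - 4)*(k + 4)*(k - 2)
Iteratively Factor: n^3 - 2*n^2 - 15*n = (n + 3)*(n^2 - 5*n) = (n - 5)*(n + 3)*(n)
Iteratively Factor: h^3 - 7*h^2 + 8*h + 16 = (h - 4)*(h^2 - 3*h - 4) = (h - 4)^2*(h + 1)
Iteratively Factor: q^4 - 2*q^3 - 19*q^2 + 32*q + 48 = (q - 3)*(q^3 + q^2 - 16*q - 16) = (q - 3)*(q + 4)*(q^2 - 3*q - 4) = (q - 3)*(q + 1)*(q + 4)*(q - 4)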